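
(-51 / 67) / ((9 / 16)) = -272 / 201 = -1.35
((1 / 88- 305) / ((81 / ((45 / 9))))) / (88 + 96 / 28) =-187873 / 912384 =-0.21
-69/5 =-13.80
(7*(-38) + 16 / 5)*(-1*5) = 1314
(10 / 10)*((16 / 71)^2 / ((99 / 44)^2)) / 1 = 4096 / 408321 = 0.01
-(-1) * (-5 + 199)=194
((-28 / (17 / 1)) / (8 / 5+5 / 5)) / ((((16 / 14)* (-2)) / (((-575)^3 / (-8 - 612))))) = 9315359375 / 109616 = 84981.75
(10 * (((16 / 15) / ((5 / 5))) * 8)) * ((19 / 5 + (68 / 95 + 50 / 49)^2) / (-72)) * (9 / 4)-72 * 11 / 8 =-117.17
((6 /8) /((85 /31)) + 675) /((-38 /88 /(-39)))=60987.86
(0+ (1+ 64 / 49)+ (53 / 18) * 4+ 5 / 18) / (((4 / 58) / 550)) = 101019325 / 882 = 114534.38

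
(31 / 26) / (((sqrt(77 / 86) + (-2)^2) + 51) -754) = -931767 / 546254917 -31 * sqrt(6622) / 1092509834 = -0.00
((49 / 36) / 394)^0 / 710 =1 / 710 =0.00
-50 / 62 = -25 / 31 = -0.81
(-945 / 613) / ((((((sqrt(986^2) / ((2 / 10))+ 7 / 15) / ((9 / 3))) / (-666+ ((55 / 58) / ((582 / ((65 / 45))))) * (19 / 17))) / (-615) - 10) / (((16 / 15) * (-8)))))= -4738469145412800 / 3600590366636951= -1.32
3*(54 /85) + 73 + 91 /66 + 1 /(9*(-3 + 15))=7704161 /100980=76.29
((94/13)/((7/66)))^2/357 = 12829872/985439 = 13.02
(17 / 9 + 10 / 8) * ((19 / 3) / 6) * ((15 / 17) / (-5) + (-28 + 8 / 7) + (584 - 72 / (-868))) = 210094685 / 113832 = 1845.66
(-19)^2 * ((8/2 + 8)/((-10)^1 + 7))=-1444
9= 9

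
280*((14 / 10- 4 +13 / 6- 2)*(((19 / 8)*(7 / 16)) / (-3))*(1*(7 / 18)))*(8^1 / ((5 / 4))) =475741 / 810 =587.33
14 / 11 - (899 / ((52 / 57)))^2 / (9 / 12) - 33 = -9628334437 / 7436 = -1294827.12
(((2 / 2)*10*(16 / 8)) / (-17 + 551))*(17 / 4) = 85 / 534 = 0.16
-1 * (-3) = 3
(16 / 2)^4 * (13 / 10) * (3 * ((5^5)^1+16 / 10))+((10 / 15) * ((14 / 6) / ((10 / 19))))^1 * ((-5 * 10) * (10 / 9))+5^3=101139677681 / 2025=49945519.84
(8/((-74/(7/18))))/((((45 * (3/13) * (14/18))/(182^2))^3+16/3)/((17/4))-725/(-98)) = -0.00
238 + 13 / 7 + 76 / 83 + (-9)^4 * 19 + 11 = 72573159 / 581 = 124910.77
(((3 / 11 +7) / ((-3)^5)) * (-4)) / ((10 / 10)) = 320 / 2673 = 0.12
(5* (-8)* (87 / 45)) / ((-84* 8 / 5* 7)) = 0.08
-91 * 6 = -546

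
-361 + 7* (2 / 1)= -347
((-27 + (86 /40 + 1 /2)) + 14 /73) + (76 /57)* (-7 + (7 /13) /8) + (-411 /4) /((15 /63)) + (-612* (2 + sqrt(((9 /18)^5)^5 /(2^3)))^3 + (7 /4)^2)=-83866277710113651619 /15651548021391360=-5358.34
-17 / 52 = -0.33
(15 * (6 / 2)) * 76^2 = 259920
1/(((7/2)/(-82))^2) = 26896/49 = 548.90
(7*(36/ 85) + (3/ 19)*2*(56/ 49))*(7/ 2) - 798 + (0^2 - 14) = -1292582/ 1615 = -800.36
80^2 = 6400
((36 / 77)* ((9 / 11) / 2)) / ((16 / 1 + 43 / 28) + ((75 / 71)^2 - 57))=-3266568 / 654949405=-0.00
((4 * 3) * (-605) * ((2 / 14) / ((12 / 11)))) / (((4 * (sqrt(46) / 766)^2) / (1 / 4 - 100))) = 55644271815 / 184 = 302414520.73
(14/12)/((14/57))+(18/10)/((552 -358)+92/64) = 4.76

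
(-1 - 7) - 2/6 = -25/3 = -8.33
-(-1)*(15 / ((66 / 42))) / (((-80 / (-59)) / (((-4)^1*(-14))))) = 8673 / 22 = 394.23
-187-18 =-205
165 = 165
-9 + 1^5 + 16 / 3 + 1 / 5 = -37 / 15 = -2.47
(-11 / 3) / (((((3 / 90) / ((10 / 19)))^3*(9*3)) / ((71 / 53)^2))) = -55451000000 / 57800793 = -959.35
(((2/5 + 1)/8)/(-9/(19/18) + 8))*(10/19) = -7/40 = -0.18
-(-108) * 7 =756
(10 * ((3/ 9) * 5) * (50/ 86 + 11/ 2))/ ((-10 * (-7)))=2615/ 1806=1.45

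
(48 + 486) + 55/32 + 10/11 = 188893/352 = 536.63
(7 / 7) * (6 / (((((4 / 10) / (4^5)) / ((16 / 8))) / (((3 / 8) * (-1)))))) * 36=-414720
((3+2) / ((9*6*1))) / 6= 0.02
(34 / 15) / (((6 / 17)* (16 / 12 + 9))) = 289 / 465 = 0.62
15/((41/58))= 21.22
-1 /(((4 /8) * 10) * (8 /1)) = -0.02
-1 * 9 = -9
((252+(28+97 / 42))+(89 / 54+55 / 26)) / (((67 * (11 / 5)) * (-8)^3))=-0.00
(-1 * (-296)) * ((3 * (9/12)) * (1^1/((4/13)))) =4329/2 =2164.50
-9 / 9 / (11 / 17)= -17 / 11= -1.55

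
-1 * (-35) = 35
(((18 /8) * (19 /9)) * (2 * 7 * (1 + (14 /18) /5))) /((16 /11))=19019 /360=52.83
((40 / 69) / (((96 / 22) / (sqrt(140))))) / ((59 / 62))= 3410*sqrt(35) / 12213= 1.65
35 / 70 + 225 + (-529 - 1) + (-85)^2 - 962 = 11917 / 2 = 5958.50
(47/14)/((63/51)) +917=270397/294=919.72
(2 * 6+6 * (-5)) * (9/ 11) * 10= -1620/ 11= -147.27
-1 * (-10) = 10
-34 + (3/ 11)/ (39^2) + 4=-167309/ 5577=-30.00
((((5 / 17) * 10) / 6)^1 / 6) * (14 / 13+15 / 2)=5575 / 7956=0.70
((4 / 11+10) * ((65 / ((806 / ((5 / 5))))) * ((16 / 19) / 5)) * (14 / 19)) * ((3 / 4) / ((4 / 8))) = 1008 / 6479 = 0.16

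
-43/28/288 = -0.01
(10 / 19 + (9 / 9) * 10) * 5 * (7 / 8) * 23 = 20125 / 19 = 1059.21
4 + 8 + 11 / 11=13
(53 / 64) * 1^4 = 53 / 64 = 0.83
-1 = -1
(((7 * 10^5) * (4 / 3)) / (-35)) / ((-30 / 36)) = 32000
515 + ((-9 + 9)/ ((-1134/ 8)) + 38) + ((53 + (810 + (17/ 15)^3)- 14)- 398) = 3393413/ 3375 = 1005.46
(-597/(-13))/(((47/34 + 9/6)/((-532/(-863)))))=771324/78533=9.82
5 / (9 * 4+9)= 1 / 9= 0.11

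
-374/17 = -22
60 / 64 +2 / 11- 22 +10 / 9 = -31315 / 1584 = -19.77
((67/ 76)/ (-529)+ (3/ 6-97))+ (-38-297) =-17348093/ 40204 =-431.50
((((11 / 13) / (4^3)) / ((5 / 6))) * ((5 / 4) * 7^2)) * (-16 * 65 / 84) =-385 / 32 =-12.03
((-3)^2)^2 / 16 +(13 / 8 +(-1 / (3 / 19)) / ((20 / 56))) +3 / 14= -18197 / 1680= -10.83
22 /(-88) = -0.25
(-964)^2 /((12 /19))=4414156 /3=1471385.33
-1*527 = -527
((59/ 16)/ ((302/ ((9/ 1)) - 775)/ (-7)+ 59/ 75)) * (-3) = -278775/ 2689024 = -0.10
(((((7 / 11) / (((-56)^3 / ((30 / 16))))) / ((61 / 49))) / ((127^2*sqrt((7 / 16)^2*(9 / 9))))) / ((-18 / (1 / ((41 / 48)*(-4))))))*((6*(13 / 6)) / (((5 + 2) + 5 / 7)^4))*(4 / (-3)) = 22295 / 362209712145836544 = 0.00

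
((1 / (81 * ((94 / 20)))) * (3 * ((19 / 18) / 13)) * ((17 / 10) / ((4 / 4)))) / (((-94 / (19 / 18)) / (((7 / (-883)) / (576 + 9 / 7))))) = 300713 / 1792781624800296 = 0.00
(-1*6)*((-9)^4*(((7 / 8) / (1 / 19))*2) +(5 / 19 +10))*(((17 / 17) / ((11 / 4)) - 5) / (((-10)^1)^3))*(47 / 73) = -119229850557 / 30514000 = -3907.38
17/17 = 1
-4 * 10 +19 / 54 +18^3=312787 / 54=5792.35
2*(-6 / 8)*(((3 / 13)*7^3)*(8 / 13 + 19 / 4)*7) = -6028911 / 1352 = -4459.25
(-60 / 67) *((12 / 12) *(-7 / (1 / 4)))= 1680 / 67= 25.07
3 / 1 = 3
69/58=1.19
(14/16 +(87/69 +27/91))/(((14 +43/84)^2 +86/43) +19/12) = 5132106/451862255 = 0.01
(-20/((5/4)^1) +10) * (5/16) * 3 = -45/8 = -5.62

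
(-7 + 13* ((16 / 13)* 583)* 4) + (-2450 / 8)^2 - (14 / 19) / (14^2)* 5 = 278968125 / 2128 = 131094.04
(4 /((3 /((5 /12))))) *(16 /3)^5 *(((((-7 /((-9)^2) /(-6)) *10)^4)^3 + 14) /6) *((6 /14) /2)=111125877949615509098271998970429440 /92709463147897837085761925410587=1198.65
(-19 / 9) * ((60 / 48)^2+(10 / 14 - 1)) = -2717 / 1008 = -2.70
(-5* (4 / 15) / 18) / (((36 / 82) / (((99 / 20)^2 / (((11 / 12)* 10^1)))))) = -451 / 1000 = -0.45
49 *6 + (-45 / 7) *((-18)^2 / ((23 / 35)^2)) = -2395974 / 529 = -4529.25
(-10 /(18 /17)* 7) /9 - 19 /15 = -3488 /405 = -8.61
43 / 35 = 1.23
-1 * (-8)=8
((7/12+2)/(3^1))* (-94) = -1457/18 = -80.94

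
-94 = -94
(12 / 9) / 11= 4 / 33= 0.12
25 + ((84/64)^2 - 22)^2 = 28584881/65536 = 436.17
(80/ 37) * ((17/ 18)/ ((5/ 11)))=1496/ 333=4.49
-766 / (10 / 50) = -3830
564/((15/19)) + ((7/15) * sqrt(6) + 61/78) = 7 * sqrt(6)/15 + 278921/390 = 716.33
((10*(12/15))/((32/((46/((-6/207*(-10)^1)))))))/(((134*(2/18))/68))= 242811/1340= 181.20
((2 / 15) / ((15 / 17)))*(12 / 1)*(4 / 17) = 32 / 75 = 0.43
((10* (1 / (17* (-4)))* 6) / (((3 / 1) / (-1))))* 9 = 45 / 17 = 2.65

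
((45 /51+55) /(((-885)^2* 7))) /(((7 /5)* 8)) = 95 /104388228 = 0.00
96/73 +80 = 81.32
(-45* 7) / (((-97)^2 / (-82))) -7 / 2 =-14203 / 18818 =-0.75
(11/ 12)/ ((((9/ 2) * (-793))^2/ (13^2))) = 11/ 904203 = 0.00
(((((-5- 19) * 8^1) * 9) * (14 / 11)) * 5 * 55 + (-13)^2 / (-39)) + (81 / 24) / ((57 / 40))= -34473712 / 57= -604801.96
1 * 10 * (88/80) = 11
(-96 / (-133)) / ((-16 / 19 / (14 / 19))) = -12 / 19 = -0.63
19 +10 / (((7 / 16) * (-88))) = 1443 / 77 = 18.74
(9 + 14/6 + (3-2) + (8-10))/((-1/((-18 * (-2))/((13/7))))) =-200.31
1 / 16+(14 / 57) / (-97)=5305 / 88464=0.06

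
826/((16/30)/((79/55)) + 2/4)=948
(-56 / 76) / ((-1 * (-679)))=-0.00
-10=-10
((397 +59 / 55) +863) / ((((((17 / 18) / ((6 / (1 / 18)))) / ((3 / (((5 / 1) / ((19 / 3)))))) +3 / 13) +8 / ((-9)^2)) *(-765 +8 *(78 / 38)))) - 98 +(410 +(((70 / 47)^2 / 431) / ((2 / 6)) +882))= 109120032103747026 / 91779354031915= 1188.94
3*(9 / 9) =3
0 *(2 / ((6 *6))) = 0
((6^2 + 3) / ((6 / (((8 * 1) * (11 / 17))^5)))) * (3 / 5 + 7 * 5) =6105858277376 / 7099285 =860066.65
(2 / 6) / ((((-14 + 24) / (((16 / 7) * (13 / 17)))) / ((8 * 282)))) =78208 / 595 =131.44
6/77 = 0.08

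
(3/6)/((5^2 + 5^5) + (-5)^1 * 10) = 0.00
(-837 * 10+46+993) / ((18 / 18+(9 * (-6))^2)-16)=-7331 / 2901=-2.53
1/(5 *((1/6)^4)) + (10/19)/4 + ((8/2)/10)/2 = 259.53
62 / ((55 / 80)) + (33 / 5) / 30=49721 / 550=90.40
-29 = -29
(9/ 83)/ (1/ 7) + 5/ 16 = 1423/ 1328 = 1.07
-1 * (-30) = 30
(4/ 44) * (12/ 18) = 0.06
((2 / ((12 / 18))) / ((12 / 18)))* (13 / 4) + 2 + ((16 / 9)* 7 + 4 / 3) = 2189 / 72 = 30.40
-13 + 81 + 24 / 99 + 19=2879 / 33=87.24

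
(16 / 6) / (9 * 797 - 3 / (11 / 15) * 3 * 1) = 11 / 29538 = 0.00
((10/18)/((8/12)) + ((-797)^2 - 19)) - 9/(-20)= 38111477/60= 635191.28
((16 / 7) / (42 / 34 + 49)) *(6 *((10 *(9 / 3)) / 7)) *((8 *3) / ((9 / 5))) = 326400 / 20923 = 15.60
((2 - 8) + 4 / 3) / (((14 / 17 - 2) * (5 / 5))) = 119 / 30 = 3.97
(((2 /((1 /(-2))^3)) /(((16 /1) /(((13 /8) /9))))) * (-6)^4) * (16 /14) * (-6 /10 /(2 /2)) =5616 /35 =160.46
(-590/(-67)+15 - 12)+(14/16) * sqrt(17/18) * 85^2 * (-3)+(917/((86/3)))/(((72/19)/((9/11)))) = 9488311/507056 - 50575 * sqrt(34)/16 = -18412.56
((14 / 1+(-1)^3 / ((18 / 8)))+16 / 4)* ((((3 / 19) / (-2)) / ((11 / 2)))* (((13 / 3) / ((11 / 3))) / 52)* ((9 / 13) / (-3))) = 79 / 59774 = 0.00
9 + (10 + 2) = 21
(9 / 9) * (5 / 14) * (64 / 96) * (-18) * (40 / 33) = -400 / 77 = -5.19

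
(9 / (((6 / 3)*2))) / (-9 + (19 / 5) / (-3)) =-135 / 616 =-0.22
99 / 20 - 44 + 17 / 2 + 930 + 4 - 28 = 17509 / 20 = 875.45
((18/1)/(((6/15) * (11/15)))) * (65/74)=43875/814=53.90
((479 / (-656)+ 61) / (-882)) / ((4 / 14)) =-4393 / 18368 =-0.24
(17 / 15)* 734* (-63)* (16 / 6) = -698768 / 5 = -139753.60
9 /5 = 1.80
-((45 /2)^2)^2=-4100625 /16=-256289.06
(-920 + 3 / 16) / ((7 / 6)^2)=-132453 / 196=-675.78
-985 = -985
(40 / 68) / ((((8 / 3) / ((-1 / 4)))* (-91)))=15 / 24752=0.00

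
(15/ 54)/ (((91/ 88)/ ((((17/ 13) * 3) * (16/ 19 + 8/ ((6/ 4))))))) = 1316480/ 202293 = 6.51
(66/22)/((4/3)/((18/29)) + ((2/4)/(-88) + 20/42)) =99792/87107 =1.15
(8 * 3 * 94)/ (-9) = -752/ 3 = -250.67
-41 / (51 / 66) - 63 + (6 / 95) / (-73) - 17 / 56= -768244207 / 6602120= -116.36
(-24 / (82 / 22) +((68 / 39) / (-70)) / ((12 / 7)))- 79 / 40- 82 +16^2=31769849 / 191880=165.57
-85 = -85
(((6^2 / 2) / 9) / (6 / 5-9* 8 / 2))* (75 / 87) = -125 / 2523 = -0.05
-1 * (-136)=136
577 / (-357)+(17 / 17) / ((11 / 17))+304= 1193530 / 3927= 303.93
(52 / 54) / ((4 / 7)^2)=637 / 216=2.95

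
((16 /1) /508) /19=4 /2413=0.00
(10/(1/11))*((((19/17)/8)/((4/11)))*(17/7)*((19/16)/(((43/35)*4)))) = 24.80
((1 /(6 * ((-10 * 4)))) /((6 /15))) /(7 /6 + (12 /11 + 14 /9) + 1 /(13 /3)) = -0.00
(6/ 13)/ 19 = 6/ 247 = 0.02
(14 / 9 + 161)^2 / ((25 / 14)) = 29965166 / 2025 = 14797.61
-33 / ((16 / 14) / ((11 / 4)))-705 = -784.41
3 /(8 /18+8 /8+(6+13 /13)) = 27 /76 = 0.36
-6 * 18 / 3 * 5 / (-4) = 45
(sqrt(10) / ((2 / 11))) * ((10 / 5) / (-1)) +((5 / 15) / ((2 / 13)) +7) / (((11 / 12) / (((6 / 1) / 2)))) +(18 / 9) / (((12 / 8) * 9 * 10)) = 4052 / 135 - 11 * sqrt(10) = -4.77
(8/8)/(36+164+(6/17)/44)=374/74803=0.00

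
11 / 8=1.38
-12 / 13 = -0.92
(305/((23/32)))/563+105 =1369405/12949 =105.75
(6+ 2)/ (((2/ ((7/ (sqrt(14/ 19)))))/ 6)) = 12 * sqrt(266) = 195.71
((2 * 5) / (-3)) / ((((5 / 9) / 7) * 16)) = -21 / 8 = -2.62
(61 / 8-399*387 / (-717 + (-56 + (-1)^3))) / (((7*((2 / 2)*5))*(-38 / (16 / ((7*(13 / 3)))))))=-4971 / 60515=-0.08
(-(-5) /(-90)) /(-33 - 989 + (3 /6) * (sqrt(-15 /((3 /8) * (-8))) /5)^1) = sqrt(5) /188007111 + 10220 /188007111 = 0.00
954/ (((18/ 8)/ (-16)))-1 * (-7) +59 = -6718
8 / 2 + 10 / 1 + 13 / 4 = 69 / 4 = 17.25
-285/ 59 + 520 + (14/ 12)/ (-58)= 10577047/ 20532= 515.15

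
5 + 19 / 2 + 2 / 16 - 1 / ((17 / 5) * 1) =1949 / 136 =14.33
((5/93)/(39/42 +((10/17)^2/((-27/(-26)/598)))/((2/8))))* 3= 546210/2702277409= 0.00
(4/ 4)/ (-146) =-1/ 146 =-0.01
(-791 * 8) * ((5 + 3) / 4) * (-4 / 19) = 2664.42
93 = 93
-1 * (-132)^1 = 132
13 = 13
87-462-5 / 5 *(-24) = -351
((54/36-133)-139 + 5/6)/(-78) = 809/234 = 3.46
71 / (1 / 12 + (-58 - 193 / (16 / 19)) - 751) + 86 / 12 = 2122199 / 298974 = 7.10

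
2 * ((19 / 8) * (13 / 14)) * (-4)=-247 / 14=-17.64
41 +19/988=2133/52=41.02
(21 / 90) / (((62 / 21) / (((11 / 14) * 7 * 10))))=539 / 124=4.35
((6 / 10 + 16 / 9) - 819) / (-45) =36748 / 2025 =18.15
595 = 595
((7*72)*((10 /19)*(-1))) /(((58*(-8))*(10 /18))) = 567 /551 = 1.03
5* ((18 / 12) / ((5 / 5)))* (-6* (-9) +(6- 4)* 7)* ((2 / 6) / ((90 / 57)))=323 / 3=107.67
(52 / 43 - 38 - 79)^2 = 24790441 / 1849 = 13407.49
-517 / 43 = -12.02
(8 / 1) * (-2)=-16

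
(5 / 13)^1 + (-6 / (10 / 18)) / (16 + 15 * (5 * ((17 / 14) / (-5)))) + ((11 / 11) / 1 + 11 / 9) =135727 / 18135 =7.48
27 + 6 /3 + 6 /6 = 30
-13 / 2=-6.50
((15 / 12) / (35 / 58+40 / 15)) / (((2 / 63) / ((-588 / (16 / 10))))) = -20142675 / 4552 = -4425.02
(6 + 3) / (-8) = -9 / 8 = -1.12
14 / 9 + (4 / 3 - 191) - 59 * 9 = -6472 / 9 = -719.11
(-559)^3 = -174676879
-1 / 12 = -0.08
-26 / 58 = -13 / 29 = -0.45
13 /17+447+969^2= 15969949 /17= 939408.76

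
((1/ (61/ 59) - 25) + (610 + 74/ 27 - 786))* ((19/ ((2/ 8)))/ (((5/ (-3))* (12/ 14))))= 17286808/ 1647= 10495.94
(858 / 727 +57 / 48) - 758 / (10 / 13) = -57173159 / 58160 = -983.03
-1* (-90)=90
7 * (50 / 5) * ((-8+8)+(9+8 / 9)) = 6230 / 9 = 692.22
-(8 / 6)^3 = -64 / 27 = -2.37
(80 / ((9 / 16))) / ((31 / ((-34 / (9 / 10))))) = -435200 / 2511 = -173.32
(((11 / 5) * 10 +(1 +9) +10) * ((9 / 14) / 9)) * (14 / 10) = 21 / 5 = 4.20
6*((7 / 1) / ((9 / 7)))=32.67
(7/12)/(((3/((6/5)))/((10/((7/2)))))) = 2/3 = 0.67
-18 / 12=-3 / 2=-1.50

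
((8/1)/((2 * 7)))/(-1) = -4/7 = -0.57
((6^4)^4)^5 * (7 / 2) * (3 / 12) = 156353671465264922715003417628258073449750051376401525248098304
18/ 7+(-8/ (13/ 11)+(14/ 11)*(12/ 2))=3442/ 1001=3.44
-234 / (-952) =117 / 476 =0.25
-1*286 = -286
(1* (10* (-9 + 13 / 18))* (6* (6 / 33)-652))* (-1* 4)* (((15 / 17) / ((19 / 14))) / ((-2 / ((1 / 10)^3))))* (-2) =-1493576 / 10659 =-140.12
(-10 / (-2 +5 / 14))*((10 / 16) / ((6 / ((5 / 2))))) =875 / 552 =1.59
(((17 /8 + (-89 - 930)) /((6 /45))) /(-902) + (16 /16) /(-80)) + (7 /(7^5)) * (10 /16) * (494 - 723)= 1452416523 /173256160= 8.38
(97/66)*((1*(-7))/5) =-679/330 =-2.06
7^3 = 343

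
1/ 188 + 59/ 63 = 11155/ 11844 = 0.94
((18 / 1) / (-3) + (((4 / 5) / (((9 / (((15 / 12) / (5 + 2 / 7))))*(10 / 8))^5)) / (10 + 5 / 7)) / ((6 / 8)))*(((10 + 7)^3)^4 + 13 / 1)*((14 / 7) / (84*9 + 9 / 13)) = -418683016846759678014135714509384 / 45314413294810996125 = -9239510928296.70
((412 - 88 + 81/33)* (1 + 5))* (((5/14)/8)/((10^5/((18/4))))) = 0.00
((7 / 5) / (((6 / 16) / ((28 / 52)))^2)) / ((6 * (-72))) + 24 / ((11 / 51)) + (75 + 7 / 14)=843691331 / 4517370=186.77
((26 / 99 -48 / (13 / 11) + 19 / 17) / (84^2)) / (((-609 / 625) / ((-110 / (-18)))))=2682578125 / 76922458704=0.03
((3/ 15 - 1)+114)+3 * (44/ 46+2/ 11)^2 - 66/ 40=147780719/ 1280180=115.44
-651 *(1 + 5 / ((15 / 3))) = -1302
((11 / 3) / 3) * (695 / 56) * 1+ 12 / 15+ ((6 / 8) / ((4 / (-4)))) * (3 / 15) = 39863 / 2520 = 15.82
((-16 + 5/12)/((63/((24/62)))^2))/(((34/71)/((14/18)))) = -1562/1634661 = -0.00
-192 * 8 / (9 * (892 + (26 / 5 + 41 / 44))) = -112640 / 592767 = -0.19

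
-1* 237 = -237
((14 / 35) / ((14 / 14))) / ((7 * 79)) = 2 / 2765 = 0.00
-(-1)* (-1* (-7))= 7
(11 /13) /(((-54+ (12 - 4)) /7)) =-77 /598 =-0.13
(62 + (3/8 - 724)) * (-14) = 37051/4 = 9262.75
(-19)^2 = 361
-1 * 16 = -16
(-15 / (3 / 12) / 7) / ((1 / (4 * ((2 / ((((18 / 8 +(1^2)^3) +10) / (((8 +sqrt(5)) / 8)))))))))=-1920 / 371 - 240 * sqrt(5) / 371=-6.62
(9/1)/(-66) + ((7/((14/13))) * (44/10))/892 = -5117/49060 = -0.10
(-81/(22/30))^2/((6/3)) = 1476225/242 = 6100.10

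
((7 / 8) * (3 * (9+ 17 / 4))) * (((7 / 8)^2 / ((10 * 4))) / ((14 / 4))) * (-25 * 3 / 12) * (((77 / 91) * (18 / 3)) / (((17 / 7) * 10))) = -1799721 / 7241728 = -0.25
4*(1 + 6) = 28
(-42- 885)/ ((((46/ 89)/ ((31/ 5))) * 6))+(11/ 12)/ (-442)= -1130457371/ 609960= -1853.33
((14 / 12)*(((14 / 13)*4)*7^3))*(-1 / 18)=-33614 / 351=-95.77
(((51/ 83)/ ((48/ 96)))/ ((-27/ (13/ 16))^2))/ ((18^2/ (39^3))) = 6311981/ 30979584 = 0.20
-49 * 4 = -196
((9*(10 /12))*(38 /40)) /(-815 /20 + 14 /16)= -57 /319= -0.18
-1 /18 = -0.06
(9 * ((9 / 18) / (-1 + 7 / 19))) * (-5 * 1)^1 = 285 / 8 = 35.62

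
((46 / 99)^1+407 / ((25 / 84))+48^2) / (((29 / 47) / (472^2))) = 95160762901376 / 71775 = 1325820451.43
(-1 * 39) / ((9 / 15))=-65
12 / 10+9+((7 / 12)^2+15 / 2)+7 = 18029 / 720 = 25.04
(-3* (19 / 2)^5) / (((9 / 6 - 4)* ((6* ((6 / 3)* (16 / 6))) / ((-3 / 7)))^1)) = -22284891 / 17920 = -1243.58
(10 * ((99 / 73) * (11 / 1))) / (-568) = -5445 / 20732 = -0.26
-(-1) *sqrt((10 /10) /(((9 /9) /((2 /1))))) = sqrt(2) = 1.41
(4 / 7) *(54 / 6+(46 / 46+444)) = 1816 / 7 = 259.43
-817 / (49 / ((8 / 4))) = -1634 / 49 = -33.35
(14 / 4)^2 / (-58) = -49 / 232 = -0.21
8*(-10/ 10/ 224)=-0.04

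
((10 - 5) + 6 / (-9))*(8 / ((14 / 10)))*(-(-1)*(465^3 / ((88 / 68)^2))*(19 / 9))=2658213691250 / 847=3138386884.59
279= 279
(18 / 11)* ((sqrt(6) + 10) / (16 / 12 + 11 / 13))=702* sqrt(6) / 935 + 1404 / 187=9.35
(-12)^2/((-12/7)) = -84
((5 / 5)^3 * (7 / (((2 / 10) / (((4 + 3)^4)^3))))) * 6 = 2906670312210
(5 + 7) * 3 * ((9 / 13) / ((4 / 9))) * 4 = 2916 / 13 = 224.31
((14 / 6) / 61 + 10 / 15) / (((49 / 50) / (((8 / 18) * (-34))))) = -292400 / 26901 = -10.87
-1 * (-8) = 8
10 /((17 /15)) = 8.82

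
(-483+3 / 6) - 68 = -1101 / 2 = -550.50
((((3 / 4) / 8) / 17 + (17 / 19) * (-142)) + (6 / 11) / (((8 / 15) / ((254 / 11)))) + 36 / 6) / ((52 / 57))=-365559549 / 3422848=-106.80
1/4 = 0.25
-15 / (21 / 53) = -265 / 7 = -37.86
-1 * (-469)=469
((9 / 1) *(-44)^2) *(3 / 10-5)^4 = 5313972609 / 625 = 8502356.17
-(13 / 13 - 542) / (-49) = -541 / 49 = -11.04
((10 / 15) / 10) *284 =284 / 15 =18.93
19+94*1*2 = 207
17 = 17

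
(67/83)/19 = 0.04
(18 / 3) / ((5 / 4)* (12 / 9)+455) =9 / 685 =0.01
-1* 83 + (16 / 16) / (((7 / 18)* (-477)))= -30795 / 371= -83.01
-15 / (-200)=0.08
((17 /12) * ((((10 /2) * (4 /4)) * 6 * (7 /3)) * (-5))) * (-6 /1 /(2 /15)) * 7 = 312375 /2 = 156187.50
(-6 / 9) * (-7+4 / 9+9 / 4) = 155 / 54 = 2.87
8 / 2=4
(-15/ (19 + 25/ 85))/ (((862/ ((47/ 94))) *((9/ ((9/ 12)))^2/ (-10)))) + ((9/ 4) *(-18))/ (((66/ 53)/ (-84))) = 407831982403/ 149284608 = 2731.91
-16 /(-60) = 4 /15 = 0.27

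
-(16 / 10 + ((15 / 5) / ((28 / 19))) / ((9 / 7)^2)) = -1529 / 540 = -2.83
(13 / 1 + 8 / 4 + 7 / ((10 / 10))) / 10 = 11 / 5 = 2.20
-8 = -8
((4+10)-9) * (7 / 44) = 35 / 44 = 0.80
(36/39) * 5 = 60/13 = 4.62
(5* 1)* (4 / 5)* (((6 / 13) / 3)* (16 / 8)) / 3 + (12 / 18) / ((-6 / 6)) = -10 / 39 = -0.26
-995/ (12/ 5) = -4975/ 12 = -414.58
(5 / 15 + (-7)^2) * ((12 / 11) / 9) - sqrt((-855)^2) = -84053 / 99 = -849.02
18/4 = 9/2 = 4.50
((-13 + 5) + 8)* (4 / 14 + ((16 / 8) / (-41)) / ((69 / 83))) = 0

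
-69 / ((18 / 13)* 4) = -12.46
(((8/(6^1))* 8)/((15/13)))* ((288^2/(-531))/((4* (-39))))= 8192/885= 9.26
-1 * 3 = -3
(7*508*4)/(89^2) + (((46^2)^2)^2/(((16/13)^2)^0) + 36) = 158797136489464436/7921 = 20047612231973.80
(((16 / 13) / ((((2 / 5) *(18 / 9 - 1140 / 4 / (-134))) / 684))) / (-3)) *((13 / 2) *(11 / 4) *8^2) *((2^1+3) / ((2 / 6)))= -1613145600 / 553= -2917080.65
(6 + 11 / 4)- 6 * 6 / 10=5.15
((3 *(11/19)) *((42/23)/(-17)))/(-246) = 231/304589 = 0.00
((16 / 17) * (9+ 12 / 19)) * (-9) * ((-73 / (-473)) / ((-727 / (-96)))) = -184674816 / 111070333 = -1.66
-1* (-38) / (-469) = -38 / 469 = -0.08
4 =4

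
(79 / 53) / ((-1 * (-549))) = 79 / 29097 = 0.00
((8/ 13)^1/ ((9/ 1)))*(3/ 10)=0.02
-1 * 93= -93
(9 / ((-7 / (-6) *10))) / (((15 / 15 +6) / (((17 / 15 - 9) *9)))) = -9558 / 1225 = -7.80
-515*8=-4120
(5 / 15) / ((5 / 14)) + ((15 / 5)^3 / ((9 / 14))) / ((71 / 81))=52024 / 1065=48.85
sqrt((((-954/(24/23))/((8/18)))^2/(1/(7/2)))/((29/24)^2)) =98739 * sqrt(14)/116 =3184.89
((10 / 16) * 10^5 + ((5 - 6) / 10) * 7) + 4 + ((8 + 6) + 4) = 625213 / 10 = 62521.30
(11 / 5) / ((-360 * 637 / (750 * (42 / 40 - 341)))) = 5753 / 2352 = 2.45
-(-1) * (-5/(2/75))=-375/2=-187.50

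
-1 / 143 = -0.01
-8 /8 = -1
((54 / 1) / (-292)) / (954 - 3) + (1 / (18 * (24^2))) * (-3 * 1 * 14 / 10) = -239747 / 399876480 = -0.00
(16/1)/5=3.20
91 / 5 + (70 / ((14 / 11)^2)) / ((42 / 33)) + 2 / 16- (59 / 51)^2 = 50.94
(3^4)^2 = 6561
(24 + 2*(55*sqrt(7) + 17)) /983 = 58 /983 + 110*sqrt(7) /983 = 0.36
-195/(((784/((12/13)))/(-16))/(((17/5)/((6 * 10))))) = 51/245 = 0.21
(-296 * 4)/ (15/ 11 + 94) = -13024/ 1049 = -12.42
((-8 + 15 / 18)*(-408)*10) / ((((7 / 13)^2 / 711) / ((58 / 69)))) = 67926683760 / 1127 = 60272124.01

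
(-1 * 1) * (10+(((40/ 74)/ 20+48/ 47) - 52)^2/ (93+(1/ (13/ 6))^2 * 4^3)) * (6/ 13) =-3743539647270/ 236156633011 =-15.85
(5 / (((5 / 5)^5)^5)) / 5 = 1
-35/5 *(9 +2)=-77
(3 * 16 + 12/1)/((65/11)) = 132/13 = 10.15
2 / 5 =0.40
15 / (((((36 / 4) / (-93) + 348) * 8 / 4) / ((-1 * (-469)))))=14539 / 1438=10.11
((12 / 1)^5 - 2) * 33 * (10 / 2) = 41056950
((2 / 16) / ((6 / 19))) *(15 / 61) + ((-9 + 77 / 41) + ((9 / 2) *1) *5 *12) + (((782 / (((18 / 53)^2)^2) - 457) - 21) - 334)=15287917056733 / 262544976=58229.71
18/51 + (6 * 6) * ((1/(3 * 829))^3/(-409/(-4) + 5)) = 4399399376930/12464964900531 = 0.35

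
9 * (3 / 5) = 27 / 5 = 5.40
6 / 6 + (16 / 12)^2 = 25 / 9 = 2.78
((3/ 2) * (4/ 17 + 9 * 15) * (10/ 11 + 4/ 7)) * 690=24659910/ 119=207226.13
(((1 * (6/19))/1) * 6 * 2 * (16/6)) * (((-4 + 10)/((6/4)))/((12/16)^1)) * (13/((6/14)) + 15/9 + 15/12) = 1792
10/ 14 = 5/ 7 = 0.71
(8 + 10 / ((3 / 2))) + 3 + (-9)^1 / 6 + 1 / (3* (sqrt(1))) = 33 / 2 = 16.50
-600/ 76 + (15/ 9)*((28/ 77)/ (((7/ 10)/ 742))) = 397850/ 627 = 634.53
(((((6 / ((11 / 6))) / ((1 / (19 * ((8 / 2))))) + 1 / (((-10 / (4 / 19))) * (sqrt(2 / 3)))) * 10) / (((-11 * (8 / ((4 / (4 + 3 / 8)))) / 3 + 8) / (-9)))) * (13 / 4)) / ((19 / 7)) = 3538080 / 3179-4914 * sqrt(6) / 104329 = 1112.84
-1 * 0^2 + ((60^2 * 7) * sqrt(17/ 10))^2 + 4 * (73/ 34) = 18352656146/ 17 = 1079568008.59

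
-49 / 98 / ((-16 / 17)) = 17 / 32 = 0.53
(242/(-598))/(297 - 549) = 121/75348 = 0.00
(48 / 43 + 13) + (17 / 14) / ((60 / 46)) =15.05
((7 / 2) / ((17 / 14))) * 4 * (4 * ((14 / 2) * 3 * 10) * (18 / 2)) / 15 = 98784 / 17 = 5810.82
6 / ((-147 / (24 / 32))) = -3 / 98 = -0.03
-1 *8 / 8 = -1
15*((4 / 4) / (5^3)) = 3 / 25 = 0.12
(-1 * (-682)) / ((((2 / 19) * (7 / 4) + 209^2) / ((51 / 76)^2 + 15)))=10143727 / 42050420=0.24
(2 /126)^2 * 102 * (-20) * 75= -17000 /441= -38.55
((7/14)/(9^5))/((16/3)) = 1/629856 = 0.00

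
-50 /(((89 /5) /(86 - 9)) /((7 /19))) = -134750 /1691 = -79.69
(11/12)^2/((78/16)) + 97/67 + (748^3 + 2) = 19684152099997/47034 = 418508995.62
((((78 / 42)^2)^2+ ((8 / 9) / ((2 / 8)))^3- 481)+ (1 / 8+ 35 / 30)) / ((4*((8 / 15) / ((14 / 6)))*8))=-29606018815 / 512096256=-57.81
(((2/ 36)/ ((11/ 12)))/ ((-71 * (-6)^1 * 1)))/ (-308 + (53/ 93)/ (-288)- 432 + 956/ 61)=-181536/ 924256868909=-0.00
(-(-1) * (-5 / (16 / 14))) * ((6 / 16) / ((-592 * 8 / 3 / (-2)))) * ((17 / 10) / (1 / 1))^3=-309519 / 30310400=-0.01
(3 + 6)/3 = 3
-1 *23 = -23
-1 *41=-41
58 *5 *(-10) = -2900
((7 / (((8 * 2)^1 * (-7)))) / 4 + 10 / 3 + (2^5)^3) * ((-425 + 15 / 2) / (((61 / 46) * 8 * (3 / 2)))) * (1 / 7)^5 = -51.16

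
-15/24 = -5/8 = -0.62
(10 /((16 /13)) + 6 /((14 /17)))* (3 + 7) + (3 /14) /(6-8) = 154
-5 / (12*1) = -5 / 12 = -0.42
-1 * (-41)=41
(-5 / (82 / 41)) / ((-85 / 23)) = 23 / 34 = 0.68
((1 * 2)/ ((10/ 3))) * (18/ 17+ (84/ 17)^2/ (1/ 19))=80622/ 289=278.97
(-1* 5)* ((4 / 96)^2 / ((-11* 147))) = 5 / 931392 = 0.00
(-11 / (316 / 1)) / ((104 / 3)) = -33 / 32864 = -0.00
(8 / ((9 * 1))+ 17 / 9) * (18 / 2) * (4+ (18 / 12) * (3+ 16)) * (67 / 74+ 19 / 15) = 783575 / 444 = 1764.81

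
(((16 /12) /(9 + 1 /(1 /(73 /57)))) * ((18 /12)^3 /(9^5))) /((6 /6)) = 0.00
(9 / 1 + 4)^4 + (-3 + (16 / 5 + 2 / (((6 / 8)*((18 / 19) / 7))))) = 3858422 / 135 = 28580.90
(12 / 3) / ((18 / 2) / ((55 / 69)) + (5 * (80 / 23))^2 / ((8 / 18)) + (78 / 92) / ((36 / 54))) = 0.01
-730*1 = -730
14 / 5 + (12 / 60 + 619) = 622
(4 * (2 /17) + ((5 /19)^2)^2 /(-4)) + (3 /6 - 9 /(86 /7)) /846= 75615510143 /161187789492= 0.47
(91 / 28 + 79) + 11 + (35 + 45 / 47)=129.21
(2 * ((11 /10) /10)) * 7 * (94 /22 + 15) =742 /25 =29.68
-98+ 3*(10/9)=-284/3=-94.67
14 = 14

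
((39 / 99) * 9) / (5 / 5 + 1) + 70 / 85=971 / 374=2.60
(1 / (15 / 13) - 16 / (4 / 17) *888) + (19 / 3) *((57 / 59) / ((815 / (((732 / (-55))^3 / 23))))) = -33332505490826819 / 552009789375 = -60383.90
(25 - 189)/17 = -164/17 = -9.65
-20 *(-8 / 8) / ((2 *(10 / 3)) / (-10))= -30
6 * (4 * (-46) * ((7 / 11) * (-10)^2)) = -772800 / 11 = -70254.55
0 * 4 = 0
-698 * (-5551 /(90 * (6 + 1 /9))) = 1937299 /275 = 7044.72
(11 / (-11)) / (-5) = 1 / 5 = 0.20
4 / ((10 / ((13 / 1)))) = 26 / 5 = 5.20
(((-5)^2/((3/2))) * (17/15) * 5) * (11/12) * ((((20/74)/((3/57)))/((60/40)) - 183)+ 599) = 36311.19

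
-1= -1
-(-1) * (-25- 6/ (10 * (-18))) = -749/ 30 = -24.97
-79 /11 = -7.18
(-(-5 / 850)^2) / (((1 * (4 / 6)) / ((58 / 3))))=-29 / 28900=-0.00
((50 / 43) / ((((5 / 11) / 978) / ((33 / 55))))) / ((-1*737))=-5868 / 2881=-2.04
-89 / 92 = -0.97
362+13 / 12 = 4357 / 12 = 363.08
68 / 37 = 1.84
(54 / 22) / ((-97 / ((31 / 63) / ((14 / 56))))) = -372 / 7469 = -0.05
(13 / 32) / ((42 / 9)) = 39 / 448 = 0.09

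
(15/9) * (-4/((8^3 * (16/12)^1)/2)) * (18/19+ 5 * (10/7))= -1345/8512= -0.16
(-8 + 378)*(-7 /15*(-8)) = 4144 /3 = 1381.33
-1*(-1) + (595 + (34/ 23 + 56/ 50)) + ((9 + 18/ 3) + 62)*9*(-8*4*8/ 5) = -20057726/ 575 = -34883.00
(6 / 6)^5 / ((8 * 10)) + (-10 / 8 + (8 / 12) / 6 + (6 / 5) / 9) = -143 / 144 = -0.99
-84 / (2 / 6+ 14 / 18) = -378 / 5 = -75.60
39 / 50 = 0.78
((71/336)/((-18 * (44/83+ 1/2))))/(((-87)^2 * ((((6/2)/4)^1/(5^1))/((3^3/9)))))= -29465/978490044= -0.00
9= 9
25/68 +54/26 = 2161/884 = 2.44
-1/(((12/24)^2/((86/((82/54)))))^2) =-86266944/1681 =-51318.82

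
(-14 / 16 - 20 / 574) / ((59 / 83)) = -173387 / 135464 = -1.28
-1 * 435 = -435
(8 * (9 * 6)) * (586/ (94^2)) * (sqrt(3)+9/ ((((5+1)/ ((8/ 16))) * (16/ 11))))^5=232340055369543/ 296486961152+2300051014659 * sqrt(3)/ 4632608768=1643.59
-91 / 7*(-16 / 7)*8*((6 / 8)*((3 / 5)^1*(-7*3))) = -11232 / 5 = -2246.40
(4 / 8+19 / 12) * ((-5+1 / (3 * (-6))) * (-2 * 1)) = 2275 / 108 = 21.06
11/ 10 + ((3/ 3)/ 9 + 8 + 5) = 1279/ 90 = 14.21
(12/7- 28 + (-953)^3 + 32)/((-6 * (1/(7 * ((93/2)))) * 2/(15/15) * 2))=187818528169/16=11738658010.56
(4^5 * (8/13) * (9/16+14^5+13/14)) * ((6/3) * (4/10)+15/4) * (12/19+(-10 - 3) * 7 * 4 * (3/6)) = -5313915492608/19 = -279679762768.84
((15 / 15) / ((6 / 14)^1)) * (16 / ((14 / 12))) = 32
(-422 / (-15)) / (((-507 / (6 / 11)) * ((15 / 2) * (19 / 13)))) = -1688 / 611325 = -0.00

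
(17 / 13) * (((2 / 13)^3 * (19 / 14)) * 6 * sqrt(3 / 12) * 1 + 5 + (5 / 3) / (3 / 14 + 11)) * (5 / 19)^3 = 79478108875 / 645881967003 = 0.12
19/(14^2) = 19/196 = 0.10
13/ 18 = 0.72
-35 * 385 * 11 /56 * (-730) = 7728875 /4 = 1932218.75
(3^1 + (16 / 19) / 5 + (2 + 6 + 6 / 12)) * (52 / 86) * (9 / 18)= 28821 / 8170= 3.53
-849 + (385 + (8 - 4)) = -460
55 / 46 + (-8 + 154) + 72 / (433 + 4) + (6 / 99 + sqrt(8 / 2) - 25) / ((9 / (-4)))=40897993 / 259578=157.56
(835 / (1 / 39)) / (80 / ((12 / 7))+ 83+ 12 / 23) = 172845 / 691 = 250.14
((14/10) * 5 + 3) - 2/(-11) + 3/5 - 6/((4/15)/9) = -21089/110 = -191.72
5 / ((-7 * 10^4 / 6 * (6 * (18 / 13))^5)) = -371293 / 34284321792000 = -0.00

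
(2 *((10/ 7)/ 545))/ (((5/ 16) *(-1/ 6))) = -384/ 3815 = -0.10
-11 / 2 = -5.50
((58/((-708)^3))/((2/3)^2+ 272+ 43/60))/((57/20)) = -725/3453611777442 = -0.00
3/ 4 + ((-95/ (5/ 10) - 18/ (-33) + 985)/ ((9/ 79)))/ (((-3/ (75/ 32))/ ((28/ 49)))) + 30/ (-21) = -5762329/ 1848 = -3118.14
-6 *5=-30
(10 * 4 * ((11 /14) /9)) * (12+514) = 115720 /63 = 1836.83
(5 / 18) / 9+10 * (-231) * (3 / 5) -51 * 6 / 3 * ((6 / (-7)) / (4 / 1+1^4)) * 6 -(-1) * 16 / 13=-1279.82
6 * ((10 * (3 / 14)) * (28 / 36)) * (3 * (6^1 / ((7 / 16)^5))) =188743680 / 16807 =11230.06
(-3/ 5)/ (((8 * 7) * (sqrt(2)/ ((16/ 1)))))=-3 * sqrt(2)/ 35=-0.12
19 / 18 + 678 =12223 / 18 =679.06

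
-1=-1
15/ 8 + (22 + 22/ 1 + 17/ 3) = 1237/ 24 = 51.54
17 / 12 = 1.42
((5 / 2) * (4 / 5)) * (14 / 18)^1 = 14 / 9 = 1.56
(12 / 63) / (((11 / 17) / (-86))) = -5848 / 231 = -25.32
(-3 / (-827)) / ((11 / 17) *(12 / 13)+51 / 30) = 6630 / 4198679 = 0.00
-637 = -637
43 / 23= 1.87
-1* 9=-9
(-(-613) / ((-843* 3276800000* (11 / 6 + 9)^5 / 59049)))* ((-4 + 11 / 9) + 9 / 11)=31600013301 / 183626666080000000000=0.00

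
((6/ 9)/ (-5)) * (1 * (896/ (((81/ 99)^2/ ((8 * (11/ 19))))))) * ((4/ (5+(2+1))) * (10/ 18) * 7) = -66784256/ 41553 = -1607.21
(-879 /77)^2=130.32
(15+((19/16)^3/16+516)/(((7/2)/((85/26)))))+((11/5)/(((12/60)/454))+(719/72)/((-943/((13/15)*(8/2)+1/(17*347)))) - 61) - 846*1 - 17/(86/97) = 879106600795993918343/192581087987957760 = 4564.86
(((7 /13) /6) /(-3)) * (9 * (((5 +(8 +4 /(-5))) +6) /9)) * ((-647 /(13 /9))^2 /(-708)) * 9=553819707 /398840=1388.58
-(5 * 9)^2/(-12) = 675/4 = 168.75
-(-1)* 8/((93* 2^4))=1/186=0.01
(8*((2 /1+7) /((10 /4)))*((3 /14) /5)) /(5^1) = 216 /875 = 0.25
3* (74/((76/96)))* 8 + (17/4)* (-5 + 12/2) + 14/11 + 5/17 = 31965421/14212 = 2249.19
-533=-533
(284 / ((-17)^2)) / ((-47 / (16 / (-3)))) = 4544 / 40749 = 0.11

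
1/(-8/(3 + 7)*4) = -5/16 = -0.31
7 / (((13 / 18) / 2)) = 252 / 13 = 19.38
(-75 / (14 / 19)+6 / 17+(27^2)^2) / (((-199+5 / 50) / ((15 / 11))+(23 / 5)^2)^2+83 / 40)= 4215293900 / 123380509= 34.16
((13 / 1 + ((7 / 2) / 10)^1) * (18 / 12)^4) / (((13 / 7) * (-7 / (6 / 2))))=-64881 / 4160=-15.60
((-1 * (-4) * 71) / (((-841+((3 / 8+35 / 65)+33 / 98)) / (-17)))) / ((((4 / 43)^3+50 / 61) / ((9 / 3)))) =21.02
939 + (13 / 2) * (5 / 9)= 942.61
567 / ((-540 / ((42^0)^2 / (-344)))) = 21 / 6880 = 0.00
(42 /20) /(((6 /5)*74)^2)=35 /131424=0.00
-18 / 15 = -6 / 5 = -1.20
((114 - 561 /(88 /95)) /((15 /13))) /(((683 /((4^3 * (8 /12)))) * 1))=-90896 /3415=-26.62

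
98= 98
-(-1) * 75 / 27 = 25 / 9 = 2.78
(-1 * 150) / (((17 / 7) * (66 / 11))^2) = -1225 / 1734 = -0.71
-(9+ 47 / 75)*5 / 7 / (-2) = 361 / 105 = 3.44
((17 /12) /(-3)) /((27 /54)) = -17 /18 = -0.94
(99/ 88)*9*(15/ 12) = 405/ 32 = 12.66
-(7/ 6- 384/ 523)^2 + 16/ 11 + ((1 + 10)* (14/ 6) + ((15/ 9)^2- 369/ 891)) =3173468665/ 108317484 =29.30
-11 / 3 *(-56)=616 / 3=205.33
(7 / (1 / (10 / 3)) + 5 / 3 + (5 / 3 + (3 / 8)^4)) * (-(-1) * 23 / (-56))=-7542229 / 688128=-10.96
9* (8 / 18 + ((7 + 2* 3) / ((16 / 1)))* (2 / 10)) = 437 / 80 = 5.46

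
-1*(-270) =270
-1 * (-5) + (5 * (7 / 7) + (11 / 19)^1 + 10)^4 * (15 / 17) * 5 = 575753336485 / 2215457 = 259880.17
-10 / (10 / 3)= -3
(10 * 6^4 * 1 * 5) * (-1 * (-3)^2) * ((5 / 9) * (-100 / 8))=4050000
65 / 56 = 1.16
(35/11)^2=1225/121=10.12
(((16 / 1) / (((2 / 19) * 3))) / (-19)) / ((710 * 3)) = -0.00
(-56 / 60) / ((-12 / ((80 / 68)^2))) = 280 / 2601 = 0.11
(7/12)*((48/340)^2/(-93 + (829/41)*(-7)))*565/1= -97293/3473780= -0.03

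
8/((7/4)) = 4.57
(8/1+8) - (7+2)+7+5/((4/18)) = 73/2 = 36.50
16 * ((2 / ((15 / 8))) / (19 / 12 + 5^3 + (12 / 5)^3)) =25600 / 210611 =0.12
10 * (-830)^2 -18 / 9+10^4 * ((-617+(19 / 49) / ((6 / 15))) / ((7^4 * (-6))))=2431602104606 / 352947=6889425.62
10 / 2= 5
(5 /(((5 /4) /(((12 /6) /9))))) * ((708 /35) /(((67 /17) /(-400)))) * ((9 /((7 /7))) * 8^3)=-3943956480 /469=-8409288.87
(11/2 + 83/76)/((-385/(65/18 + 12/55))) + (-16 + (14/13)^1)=-1881455461/125525400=-14.99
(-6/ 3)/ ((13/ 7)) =-14/ 13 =-1.08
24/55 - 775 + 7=-767.56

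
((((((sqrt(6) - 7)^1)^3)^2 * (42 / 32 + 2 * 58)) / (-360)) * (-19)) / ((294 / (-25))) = -64267400725 / 338688 + 203100785 * sqrt(6) / 2688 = -4674.65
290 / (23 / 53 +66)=15370 / 3521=4.37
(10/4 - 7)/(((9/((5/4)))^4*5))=-125/373248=-0.00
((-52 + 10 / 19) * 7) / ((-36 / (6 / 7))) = 8.58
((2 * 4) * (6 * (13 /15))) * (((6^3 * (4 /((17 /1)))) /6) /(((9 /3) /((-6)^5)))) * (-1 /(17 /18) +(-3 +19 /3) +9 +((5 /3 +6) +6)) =-32917487616 /1445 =-22780268.25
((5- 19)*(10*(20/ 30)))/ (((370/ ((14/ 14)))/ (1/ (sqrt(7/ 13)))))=-4*sqrt(91)/ 111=-0.34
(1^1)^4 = 1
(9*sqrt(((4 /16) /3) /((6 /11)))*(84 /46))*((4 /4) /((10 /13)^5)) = 23391459*sqrt(22) /4600000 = 23.85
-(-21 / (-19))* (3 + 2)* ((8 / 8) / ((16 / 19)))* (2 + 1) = -315 / 16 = -19.69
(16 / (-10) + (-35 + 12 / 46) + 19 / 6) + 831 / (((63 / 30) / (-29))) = -55587923 / 4830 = -11508.89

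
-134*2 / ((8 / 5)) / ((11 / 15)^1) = -228.41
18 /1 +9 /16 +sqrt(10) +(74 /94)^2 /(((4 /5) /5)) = sqrt(10) +792973 /35344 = 25.60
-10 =-10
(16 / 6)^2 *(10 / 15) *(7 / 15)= 896 / 405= 2.21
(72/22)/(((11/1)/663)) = 23868/121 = 197.26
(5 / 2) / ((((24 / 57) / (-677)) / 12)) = -192945 / 4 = -48236.25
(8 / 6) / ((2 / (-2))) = -4 / 3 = -1.33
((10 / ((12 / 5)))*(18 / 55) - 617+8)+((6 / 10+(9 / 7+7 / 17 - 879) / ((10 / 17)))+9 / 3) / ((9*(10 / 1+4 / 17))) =-752175569 / 1205820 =-623.79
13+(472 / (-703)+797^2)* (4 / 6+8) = 3870121749 / 703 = 5505151.85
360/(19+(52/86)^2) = 665640/35807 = 18.59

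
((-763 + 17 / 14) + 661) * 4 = -2822 / 7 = -403.14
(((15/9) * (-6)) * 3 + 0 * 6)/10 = -3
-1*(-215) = 215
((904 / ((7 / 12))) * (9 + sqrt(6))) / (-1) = -97632 / 7 -10848 * sqrt(6) / 7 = -17743.44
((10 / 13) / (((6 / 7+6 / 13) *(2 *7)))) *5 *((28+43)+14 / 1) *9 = 1275 / 8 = 159.38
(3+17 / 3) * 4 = 104 / 3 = 34.67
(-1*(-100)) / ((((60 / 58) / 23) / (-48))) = -106720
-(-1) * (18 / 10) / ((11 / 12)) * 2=216 / 55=3.93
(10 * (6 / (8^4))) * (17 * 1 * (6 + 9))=3825 / 1024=3.74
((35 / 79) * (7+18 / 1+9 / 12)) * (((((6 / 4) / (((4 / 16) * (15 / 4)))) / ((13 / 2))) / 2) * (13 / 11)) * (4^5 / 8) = 184576 / 869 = 212.40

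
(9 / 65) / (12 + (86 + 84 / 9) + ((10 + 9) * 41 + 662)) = 27 / 301925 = 0.00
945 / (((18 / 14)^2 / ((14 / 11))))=24010 / 33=727.58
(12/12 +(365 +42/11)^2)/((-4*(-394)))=86.31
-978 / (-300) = 3.26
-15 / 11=-1.36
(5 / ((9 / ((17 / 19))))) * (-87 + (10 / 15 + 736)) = 322.93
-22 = -22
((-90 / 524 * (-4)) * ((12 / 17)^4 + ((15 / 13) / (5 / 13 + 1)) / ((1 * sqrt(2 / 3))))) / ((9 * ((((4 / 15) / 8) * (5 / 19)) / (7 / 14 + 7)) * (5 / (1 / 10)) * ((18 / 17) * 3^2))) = 21888 / 643603 + 1615 * sqrt(6) / 28296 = 0.17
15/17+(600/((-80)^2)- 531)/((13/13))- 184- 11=-394413/544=-725.02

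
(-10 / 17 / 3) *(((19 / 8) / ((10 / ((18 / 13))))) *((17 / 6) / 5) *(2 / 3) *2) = -19 / 390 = -0.05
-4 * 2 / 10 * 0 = 0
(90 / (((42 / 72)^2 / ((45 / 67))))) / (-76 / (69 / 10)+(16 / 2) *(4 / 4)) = -2515050 / 42679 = -58.93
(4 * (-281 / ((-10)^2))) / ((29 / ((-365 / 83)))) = 20513 / 12035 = 1.70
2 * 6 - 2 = 10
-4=-4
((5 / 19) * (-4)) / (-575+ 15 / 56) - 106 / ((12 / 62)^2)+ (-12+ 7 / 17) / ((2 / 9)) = -53924459155 / 18712359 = -2881.76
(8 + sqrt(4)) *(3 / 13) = 30 / 13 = 2.31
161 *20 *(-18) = -57960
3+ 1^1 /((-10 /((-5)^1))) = 7 /2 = 3.50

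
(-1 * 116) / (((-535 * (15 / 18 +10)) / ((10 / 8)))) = 174 / 6955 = 0.03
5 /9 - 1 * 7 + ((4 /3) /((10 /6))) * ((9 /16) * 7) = -593 /180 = -3.29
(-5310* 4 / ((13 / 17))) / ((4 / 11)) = -992970 / 13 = -76382.31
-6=-6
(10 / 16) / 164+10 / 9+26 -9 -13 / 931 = 18.10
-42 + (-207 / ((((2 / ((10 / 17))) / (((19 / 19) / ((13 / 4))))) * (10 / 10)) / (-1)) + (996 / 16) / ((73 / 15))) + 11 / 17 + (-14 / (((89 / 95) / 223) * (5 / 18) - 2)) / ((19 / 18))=-31414554043 / 9837451676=-3.19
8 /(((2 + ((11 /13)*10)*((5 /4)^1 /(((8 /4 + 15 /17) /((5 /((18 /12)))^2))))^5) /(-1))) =-216838452716613 /595849917315815872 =-0.00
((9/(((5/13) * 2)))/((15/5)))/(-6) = -13/20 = -0.65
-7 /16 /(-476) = 1 /1088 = 0.00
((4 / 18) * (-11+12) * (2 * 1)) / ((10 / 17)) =34 / 45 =0.76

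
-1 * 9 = -9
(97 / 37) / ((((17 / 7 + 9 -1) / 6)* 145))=4074 / 391645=0.01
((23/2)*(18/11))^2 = 42849/121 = 354.12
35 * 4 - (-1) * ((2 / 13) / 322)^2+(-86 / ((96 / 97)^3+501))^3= 58969603189311985403552444541072721 / 421226581099316931062793720290421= 139.99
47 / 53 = 0.89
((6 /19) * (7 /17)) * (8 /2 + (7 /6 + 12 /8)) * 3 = 840 /323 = 2.60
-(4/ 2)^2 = -4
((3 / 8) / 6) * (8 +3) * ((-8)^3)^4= 47244640256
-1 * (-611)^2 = -373321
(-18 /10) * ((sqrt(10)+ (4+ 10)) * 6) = -756 /5 -54 * sqrt(10) /5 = -185.35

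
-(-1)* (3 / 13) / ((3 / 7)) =0.54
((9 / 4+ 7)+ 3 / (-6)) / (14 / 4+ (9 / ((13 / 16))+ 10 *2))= 455 / 1798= 0.25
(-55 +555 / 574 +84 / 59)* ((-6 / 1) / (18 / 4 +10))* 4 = 42760056 / 491057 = 87.08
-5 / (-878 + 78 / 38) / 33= 95 / 549219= 0.00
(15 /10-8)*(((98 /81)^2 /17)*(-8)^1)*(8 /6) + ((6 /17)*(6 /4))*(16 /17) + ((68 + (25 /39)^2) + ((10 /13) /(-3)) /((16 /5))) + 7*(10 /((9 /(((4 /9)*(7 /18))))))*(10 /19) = 11033272252681 /146123285256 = 75.51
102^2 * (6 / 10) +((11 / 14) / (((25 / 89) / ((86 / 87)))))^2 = 1448764378909 / 231800625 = 6250.05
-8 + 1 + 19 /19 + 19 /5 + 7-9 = -21 /5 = -4.20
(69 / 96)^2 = 529 / 1024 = 0.52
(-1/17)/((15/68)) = -4/15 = -0.27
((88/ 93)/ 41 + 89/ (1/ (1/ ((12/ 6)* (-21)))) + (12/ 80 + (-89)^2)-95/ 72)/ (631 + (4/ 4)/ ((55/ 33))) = 25359870463/ 2022964272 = 12.54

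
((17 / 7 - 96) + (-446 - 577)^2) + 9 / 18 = 14650103 / 14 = 1046435.93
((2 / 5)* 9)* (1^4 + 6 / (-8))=9 / 10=0.90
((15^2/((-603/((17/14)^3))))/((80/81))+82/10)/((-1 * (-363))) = 0.02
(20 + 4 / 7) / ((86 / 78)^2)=16.92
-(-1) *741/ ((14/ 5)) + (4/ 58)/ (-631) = 264.64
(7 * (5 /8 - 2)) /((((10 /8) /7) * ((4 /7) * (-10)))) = 3773 /400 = 9.43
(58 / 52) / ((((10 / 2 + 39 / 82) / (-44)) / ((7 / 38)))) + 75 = 8134619 / 110903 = 73.35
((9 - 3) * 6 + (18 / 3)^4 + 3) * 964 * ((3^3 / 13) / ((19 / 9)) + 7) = 2537845680 / 247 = 10274678.87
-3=-3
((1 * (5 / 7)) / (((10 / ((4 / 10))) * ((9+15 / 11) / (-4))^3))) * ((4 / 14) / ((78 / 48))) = -170368 / 589839705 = -0.00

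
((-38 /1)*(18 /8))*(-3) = 513 /2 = 256.50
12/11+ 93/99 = 67/33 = 2.03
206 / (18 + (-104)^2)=103 / 5417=0.02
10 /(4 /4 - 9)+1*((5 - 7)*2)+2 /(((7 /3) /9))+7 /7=97 /28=3.46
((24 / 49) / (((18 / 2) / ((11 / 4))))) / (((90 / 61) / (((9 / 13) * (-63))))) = -2013 / 455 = -4.42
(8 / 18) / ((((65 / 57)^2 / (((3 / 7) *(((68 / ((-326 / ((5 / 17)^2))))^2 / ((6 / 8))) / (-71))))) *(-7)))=577600 / 4514547064391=0.00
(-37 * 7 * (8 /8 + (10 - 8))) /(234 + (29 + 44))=-777 /307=-2.53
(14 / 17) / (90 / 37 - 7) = -518 / 2873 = -0.18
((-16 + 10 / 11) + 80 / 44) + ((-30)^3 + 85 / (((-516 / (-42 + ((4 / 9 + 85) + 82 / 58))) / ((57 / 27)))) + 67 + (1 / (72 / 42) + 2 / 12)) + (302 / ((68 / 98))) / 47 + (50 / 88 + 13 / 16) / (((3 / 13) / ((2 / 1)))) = -573981771235595 / 21306012552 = -26939.90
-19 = -19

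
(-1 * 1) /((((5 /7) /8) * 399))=-8 /285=-0.03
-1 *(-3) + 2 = 5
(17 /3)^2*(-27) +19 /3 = -2582 /3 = -860.67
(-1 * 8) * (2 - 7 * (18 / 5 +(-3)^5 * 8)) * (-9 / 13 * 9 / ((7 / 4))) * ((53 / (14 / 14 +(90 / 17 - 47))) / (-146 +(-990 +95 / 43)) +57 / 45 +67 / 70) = 12848517850275936 / 14923970425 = 860931.61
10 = 10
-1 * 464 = -464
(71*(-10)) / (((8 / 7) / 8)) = -4970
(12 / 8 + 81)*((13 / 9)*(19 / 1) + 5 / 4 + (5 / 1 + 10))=86515 / 24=3604.79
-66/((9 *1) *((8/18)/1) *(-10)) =33/20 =1.65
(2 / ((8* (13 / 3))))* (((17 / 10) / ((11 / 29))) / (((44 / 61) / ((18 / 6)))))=270657 / 251680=1.08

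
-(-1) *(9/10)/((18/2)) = 1/10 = 0.10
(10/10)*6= 6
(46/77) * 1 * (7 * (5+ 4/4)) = 276/11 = 25.09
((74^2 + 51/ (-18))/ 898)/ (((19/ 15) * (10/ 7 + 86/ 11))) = 12643015/ 24296288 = 0.52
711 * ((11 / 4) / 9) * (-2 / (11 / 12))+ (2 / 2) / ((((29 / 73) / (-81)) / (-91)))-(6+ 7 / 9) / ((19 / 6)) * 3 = 9958865 / 551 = 18074.17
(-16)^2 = 256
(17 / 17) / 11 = 1 / 11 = 0.09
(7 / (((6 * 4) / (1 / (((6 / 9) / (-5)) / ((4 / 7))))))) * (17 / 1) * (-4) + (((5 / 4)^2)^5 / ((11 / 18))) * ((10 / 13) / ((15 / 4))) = 825886955 / 9371648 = 88.13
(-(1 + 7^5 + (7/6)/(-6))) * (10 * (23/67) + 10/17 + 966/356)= -48597863561/429336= -113193.08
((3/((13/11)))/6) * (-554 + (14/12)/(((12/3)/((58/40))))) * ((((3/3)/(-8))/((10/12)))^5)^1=236753847/13312000000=0.02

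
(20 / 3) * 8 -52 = 4 / 3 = 1.33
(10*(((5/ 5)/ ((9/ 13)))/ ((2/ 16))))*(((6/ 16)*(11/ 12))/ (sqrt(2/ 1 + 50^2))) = 715*sqrt(278)/ 15012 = 0.79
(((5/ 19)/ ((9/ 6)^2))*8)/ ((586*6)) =40/ 150309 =0.00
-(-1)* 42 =42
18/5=3.60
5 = 5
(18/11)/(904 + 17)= 6/3377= 0.00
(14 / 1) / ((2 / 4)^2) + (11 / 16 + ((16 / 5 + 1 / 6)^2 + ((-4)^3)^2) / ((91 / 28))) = 61798591 / 46800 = 1320.48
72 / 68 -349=-5915 / 17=-347.94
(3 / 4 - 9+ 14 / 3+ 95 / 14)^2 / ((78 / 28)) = 72361 / 19656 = 3.68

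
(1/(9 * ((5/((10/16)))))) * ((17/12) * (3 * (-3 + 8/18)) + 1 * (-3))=-499/2592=-0.19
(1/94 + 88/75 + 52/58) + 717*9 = 1319741213/204450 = 6455.08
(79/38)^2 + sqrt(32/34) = 4 *sqrt(17)/17 + 6241/1444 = 5.29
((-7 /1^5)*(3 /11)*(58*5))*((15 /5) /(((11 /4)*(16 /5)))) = -45675 /242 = -188.74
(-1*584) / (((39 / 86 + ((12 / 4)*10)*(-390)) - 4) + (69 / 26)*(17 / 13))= 0.05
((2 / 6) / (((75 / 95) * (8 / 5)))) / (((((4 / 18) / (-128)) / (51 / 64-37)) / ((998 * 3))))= 65902431 / 4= 16475607.75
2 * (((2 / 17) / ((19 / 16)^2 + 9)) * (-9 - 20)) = -29696 / 45305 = -0.66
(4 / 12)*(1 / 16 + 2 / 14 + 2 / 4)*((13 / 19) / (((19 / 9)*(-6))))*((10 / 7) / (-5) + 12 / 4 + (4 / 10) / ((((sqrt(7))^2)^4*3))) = -0.03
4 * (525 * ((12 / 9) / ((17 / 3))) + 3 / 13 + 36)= 141228 / 221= 639.04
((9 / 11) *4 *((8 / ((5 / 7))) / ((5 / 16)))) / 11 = 32256 / 3025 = 10.66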